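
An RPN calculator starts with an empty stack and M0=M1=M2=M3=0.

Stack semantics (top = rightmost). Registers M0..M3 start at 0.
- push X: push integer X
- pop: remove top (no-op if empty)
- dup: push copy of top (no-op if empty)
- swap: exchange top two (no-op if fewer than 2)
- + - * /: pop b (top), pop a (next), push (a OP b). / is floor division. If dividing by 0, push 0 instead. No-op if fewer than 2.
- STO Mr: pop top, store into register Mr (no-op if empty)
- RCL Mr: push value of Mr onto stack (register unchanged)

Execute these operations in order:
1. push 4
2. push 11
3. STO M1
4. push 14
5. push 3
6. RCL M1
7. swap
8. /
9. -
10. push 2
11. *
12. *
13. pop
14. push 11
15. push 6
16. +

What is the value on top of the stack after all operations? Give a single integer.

After op 1 (push 4): stack=[4] mem=[0,0,0,0]
After op 2 (push 11): stack=[4,11] mem=[0,0,0,0]
After op 3 (STO M1): stack=[4] mem=[0,11,0,0]
After op 4 (push 14): stack=[4,14] mem=[0,11,0,0]
After op 5 (push 3): stack=[4,14,3] mem=[0,11,0,0]
After op 6 (RCL M1): stack=[4,14,3,11] mem=[0,11,0,0]
After op 7 (swap): stack=[4,14,11,3] mem=[0,11,0,0]
After op 8 (/): stack=[4,14,3] mem=[0,11,0,0]
After op 9 (-): stack=[4,11] mem=[0,11,0,0]
After op 10 (push 2): stack=[4,11,2] mem=[0,11,0,0]
After op 11 (*): stack=[4,22] mem=[0,11,0,0]
After op 12 (*): stack=[88] mem=[0,11,0,0]
After op 13 (pop): stack=[empty] mem=[0,11,0,0]
After op 14 (push 11): stack=[11] mem=[0,11,0,0]
After op 15 (push 6): stack=[11,6] mem=[0,11,0,0]
After op 16 (+): stack=[17] mem=[0,11,0,0]

Answer: 17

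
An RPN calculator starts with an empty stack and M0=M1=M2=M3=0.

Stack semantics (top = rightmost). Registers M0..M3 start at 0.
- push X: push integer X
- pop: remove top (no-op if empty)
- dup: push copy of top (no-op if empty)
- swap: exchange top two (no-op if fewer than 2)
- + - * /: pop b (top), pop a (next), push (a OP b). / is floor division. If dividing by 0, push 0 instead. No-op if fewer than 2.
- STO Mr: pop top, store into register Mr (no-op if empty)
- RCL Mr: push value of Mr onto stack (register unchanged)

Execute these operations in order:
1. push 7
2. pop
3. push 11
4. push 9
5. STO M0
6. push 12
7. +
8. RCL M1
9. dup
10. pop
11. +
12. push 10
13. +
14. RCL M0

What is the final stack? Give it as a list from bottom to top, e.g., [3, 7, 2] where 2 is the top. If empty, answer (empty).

Answer: [33, 9]

Derivation:
After op 1 (push 7): stack=[7] mem=[0,0,0,0]
After op 2 (pop): stack=[empty] mem=[0,0,0,0]
After op 3 (push 11): stack=[11] mem=[0,0,0,0]
After op 4 (push 9): stack=[11,9] mem=[0,0,0,0]
After op 5 (STO M0): stack=[11] mem=[9,0,0,0]
After op 6 (push 12): stack=[11,12] mem=[9,0,0,0]
After op 7 (+): stack=[23] mem=[9,0,0,0]
After op 8 (RCL M1): stack=[23,0] mem=[9,0,0,0]
After op 9 (dup): stack=[23,0,0] mem=[9,0,0,0]
After op 10 (pop): stack=[23,0] mem=[9,0,0,0]
After op 11 (+): stack=[23] mem=[9,0,0,0]
After op 12 (push 10): stack=[23,10] mem=[9,0,0,0]
After op 13 (+): stack=[33] mem=[9,0,0,0]
After op 14 (RCL M0): stack=[33,9] mem=[9,0,0,0]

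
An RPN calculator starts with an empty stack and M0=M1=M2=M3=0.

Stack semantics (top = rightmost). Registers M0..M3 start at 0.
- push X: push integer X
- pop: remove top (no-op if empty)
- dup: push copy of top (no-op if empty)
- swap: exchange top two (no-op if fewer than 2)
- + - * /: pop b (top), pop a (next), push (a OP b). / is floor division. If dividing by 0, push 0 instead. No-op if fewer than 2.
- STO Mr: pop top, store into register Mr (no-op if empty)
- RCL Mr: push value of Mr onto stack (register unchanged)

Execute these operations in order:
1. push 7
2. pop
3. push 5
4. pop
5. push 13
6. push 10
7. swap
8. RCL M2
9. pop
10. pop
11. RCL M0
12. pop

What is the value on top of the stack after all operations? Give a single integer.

Answer: 10

Derivation:
After op 1 (push 7): stack=[7] mem=[0,0,0,0]
After op 2 (pop): stack=[empty] mem=[0,0,0,0]
After op 3 (push 5): stack=[5] mem=[0,0,0,0]
After op 4 (pop): stack=[empty] mem=[0,0,0,0]
After op 5 (push 13): stack=[13] mem=[0,0,0,0]
After op 6 (push 10): stack=[13,10] mem=[0,0,0,0]
After op 7 (swap): stack=[10,13] mem=[0,0,0,0]
After op 8 (RCL M2): stack=[10,13,0] mem=[0,0,0,0]
After op 9 (pop): stack=[10,13] mem=[0,0,0,0]
After op 10 (pop): stack=[10] mem=[0,0,0,0]
After op 11 (RCL M0): stack=[10,0] mem=[0,0,0,0]
After op 12 (pop): stack=[10] mem=[0,0,0,0]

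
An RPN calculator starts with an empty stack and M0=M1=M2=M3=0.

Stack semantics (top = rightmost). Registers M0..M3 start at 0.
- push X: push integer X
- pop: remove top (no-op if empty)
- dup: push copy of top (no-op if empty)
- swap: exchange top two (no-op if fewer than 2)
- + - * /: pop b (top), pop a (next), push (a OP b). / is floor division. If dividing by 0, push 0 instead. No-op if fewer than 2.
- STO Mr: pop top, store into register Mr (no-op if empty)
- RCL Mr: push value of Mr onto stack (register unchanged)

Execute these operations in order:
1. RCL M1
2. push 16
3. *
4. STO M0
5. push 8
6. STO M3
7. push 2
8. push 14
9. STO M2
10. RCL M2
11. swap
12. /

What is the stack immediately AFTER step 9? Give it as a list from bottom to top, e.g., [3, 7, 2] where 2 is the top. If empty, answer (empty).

After op 1 (RCL M1): stack=[0] mem=[0,0,0,0]
After op 2 (push 16): stack=[0,16] mem=[0,0,0,0]
After op 3 (*): stack=[0] mem=[0,0,0,0]
After op 4 (STO M0): stack=[empty] mem=[0,0,0,0]
After op 5 (push 8): stack=[8] mem=[0,0,0,0]
After op 6 (STO M3): stack=[empty] mem=[0,0,0,8]
After op 7 (push 2): stack=[2] mem=[0,0,0,8]
After op 8 (push 14): stack=[2,14] mem=[0,0,0,8]
After op 9 (STO M2): stack=[2] mem=[0,0,14,8]

[2]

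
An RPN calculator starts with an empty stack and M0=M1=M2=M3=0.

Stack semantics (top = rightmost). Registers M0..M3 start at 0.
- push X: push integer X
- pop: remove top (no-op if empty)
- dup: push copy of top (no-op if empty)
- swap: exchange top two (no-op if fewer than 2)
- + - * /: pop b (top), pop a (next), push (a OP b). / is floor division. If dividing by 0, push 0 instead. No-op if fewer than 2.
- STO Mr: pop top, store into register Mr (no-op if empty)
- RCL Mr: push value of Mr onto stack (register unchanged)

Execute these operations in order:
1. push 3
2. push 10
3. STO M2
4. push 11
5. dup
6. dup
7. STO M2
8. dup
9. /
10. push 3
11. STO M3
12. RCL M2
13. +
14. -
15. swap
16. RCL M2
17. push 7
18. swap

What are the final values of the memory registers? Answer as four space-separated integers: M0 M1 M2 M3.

After op 1 (push 3): stack=[3] mem=[0,0,0,0]
After op 2 (push 10): stack=[3,10] mem=[0,0,0,0]
After op 3 (STO M2): stack=[3] mem=[0,0,10,0]
After op 4 (push 11): stack=[3,11] mem=[0,0,10,0]
After op 5 (dup): stack=[3,11,11] mem=[0,0,10,0]
After op 6 (dup): stack=[3,11,11,11] mem=[0,0,10,0]
After op 7 (STO M2): stack=[3,11,11] mem=[0,0,11,0]
After op 8 (dup): stack=[3,11,11,11] mem=[0,0,11,0]
After op 9 (/): stack=[3,11,1] mem=[0,0,11,0]
After op 10 (push 3): stack=[3,11,1,3] mem=[0,0,11,0]
After op 11 (STO M3): stack=[3,11,1] mem=[0,0,11,3]
After op 12 (RCL M2): stack=[3,11,1,11] mem=[0,0,11,3]
After op 13 (+): stack=[3,11,12] mem=[0,0,11,3]
After op 14 (-): stack=[3,-1] mem=[0,0,11,3]
After op 15 (swap): stack=[-1,3] mem=[0,0,11,3]
After op 16 (RCL M2): stack=[-1,3,11] mem=[0,0,11,3]
After op 17 (push 7): stack=[-1,3,11,7] mem=[0,0,11,3]
After op 18 (swap): stack=[-1,3,7,11] mem=[0,0,11,3]

Answer: 0 0 11 3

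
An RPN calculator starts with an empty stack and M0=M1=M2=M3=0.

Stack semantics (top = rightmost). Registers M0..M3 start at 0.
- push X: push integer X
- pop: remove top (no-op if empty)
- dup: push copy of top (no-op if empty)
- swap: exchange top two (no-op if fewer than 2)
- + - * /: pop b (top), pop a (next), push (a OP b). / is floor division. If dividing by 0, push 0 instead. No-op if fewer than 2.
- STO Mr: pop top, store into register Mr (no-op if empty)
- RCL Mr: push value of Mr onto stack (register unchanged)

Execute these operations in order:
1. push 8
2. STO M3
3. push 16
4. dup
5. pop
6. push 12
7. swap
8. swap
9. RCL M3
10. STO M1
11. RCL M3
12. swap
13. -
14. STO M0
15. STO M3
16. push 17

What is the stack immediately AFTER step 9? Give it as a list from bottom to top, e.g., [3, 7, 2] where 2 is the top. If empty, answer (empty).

After op 1 (push 8): stack=[8] mem=[0,0,0,0]
After op 2 (STO M3): stack=[empty] mem=[0,0,0,8]
After op 3 (push 16): stack=[16] mem=[0,0,0,8]
After op 4 (dup): stack=[16,16] mem=[0,0,0,8]
After op 5 (pop): stack=[16] mem=[0,0,0,8]
After op 6 (push 12): stack=[16,12] mem=[0,0,0,8]
After op 7 (swap): stack=[12,16] mem=[0,0,0,8]
After op 8 (swap): stack=[16,12] mem=[0,0,0,8]
After op 9 (RCL M3): stack=[16,12,8] mem=[0,0,0,8]

[16, 12, 8]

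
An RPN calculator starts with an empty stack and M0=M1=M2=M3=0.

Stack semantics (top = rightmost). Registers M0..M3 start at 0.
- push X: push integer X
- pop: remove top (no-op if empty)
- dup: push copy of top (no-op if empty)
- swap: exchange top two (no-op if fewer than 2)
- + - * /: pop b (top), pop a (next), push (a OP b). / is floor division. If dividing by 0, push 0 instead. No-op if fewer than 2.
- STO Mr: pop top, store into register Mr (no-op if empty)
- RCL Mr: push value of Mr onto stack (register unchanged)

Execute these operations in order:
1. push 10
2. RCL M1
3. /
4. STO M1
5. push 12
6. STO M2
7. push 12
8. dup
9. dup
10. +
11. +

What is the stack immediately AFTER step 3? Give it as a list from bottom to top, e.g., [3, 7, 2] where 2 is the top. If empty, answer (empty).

After op 1 (push 10): stack=[10] mem=[0,0,0,0]
After op 2 (RCL M1): stack=[10,0] mem=[0,0,0,0]
After op 3 (/): stack=[0] mem=[0,0,0,0]

[0]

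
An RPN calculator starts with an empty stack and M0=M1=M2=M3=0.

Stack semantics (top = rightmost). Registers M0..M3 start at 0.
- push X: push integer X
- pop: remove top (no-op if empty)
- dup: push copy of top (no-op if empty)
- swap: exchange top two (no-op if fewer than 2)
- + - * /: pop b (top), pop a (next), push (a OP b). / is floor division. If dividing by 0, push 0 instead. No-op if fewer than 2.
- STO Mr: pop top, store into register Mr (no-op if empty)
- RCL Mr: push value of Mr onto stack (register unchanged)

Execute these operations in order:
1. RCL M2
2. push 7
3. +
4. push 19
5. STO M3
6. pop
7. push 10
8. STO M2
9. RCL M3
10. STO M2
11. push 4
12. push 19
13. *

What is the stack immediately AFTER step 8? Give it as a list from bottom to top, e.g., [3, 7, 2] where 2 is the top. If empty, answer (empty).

After op 1 (RCL M2): stack=[0] mem=[0,0,0,0]
After op 2 (push 7): stack=[0,7] mem=[0,0,0,0]
After op 3 (+): stack=[7] mem=[0,0,0,0]
After op 4 (push 19): stack=[7,19] mem=[0,0,0,0]
After op 5 (STO M3): stack=[7] mem=[0,0,0,19]
After op 6 (pop): stack=[empty] mem=[0,0,0,19]
After op 7 (push 10): stack=[10] mem=[0,0,0,19]
After op 8 (STO M2): stack=[empty] mem=[0,0,10,19]

(empty)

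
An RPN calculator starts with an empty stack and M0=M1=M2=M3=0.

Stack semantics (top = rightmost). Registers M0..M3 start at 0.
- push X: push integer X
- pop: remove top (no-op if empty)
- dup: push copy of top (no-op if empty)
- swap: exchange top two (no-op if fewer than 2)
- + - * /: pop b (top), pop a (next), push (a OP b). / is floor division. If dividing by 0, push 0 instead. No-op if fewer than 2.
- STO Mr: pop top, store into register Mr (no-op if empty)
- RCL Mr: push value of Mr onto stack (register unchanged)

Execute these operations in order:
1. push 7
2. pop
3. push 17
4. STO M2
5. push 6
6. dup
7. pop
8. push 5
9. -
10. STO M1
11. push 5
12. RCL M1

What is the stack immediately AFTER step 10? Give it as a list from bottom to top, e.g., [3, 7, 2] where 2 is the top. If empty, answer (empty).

After op 1 (push 7): stack=[7] mem=[0,0,0,0]
After op 2 (pop): stack=[empty] mem=[0,0,0,0]
After op 3 (push 17): stack=[17] mem=[0,0,0,0]
After op 4 (STO M2): stack=[empty] mem=[0,0,17,0]
After op 5 (push 6): stack=[6] mem=[0,0,17,0]
After op 6 (dup): stack=[6,6] mem=[0,0,17,0]
After op 7 (pop): stack=[6] mem=[0,0,17,0]
After op 8 (push 5): stack=[6,5] mem=[0,0,17,0]
After op 9 (-): stack=[1] mem=[0,0,17,0]
After op 10 (STO M1): stack=[empty] mem=[0,1,17,0]

(empty)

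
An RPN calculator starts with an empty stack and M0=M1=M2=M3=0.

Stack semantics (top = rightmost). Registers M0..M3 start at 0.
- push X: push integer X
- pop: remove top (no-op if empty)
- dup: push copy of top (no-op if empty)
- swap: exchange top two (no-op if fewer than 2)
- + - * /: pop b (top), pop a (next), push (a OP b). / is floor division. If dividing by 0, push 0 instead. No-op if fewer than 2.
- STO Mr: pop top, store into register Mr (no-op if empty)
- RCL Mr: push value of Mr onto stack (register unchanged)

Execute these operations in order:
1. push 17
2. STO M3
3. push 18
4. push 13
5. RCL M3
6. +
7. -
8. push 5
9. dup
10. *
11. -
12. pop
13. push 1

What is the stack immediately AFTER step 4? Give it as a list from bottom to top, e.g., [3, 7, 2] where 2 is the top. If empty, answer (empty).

After op 1 (push 17): stack=[17] mem=[0,0,0,0]
After op 2 (STO M3): stack=[empty] mem=[0,0,0,17]
After op 3 (push 18): stack=[18] mem=[0,0,0,17]
After op 4 (push 13): stack=[18,13] mem=[0,0,0,17]

[18, 13]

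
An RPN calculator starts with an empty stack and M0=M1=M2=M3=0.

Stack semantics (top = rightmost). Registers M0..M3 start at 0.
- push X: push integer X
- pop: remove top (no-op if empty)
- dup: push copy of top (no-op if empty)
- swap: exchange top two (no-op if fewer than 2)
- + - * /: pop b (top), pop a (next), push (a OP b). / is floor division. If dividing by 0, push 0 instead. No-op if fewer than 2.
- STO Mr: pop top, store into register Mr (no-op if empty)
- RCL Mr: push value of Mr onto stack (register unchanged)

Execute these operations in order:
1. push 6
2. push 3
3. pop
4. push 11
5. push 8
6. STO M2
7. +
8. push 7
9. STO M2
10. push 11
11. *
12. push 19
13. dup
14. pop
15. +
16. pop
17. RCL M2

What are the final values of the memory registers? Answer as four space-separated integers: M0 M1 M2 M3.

After op 1 (push 6): stack=[6] mem=[0,0,0,0]
After op 2 (push 3): stack=[6,3] mem=[0,0,0,0]
After op 3 (pop): stack=[6] mem=[0,0,0,0]
After op 4 (push 11): stack=[6,11] mem=[0,0,0,0]
After op 5 (push 8): stack=[6,11,8] mem=[0,0,0,0]
After op 6 (STO M2): stack=[6,11] mem=[0,0,8,0]
After op 7 (+): stack=[17] mem=[0,0,8,0]
After op 8 (push 7): stack=[17,7] mem=[0,0,8,0]
After op 9 (STO M2): stack=[17] mem=[0,0,7,0]
After op 10 (push 11): stack=[17,11] mem=[0,0,7,0]
After op 11 (*): stack=[187] mem=[0,0,7,0]
After op 12 (push 19): stack=[187,19] mem=[0,0,7,0]
After op 13 (dup): stack=[187,19,19] mem=[0,0,7,0]
After op 14 (pop): stack=[187,19] mem=[0,0,7,0]
After op 15 (+): stack=[206] mem=[0,0,7,0]
After op 16 (pop): stack=[empty] mem=[0,0,7,0]
After op 17 (RCL M2): stack=[7] mem=[0,0,7,0]

Answer: 0 0 7 0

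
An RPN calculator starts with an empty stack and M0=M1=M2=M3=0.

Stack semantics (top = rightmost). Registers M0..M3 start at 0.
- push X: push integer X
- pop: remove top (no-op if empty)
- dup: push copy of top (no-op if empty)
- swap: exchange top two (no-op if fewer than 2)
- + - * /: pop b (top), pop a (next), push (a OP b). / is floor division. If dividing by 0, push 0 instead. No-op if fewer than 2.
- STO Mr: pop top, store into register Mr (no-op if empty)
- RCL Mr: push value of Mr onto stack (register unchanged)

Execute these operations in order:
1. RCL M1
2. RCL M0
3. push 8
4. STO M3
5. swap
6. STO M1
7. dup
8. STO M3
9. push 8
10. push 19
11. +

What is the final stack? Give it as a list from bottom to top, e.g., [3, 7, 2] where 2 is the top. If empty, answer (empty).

Answer: [0, 27]

Derivation:
After op 1 (RCL M1): stack=[0] mem=[0,0,0,0]
After op 2 (RCL M0): stack=[0,0] mem=[0,0,0,0]
After op 3 (push 8): stack=[0,0,8] mem=[0,0,0,0]
After op 4 (STO M3): stack=[0,0] mem=[0,0,0,8]
After op 5 (swap): stack=[0,0] mem=[0,0,0,8]
After op 6 (STO M1): stack=[0] mem=[0,0,0,8]
After op 7 (dup): stack=[0,0] mem=[0,0,0,8]
After op 8 (STO M3): stack=[0] mem=[0,0,0,0]
After op 9 (push 8): stack=[0,8] mem=[0,0,0,0]
After op 10 (push 19): stack=[0,8,19] mem=[0,0,0,0]
After op 11 (+): stack=[0,27] mem=[0,0,0,0]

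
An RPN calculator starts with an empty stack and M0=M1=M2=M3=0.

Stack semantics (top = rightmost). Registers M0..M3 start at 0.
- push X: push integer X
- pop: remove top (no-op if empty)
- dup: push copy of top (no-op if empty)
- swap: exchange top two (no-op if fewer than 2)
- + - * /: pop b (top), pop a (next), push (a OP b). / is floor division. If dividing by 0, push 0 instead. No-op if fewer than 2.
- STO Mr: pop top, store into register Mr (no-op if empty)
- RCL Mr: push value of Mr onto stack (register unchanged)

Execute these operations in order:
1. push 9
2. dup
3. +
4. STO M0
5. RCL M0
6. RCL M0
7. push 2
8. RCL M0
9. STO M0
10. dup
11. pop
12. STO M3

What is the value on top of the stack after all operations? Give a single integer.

After op 1 (push 9): stack=[9] mem=[0,0,0,0]
After op 2 (dup): stack=[9,9] mem=[0,0,0,0]
After op 3 (+): stack=[18] mem=[0,0,0,0]
After op 4 (STO M0): stack=[empty] mem=[18,0,0,0]
After op 5 (RCL M0): stack=[18] mem=[18,0,0,0]
After op 6 (RCL M0): stack=[18,18] mem=[18,0,0,0]
After op 7 (push 2): stack=[18,18,2] mem=[18,0,0,0]
After op 8 (RCL M0): stack=[18,18,2,18] mem=[18,0,0,0]
After op 9 (STO M0): stack=[18,18,2] mem=[18,0,0,0]
After op 10 (dup): stack=[18,18,2,2] mem=[18,0,0,0]
After op 11 (pop): stack=[18,18,2] mem=[18,0,0,0]
After op 12 (STO M3): stack=[18,18] mem=[18,0,0,2]

Answer: 18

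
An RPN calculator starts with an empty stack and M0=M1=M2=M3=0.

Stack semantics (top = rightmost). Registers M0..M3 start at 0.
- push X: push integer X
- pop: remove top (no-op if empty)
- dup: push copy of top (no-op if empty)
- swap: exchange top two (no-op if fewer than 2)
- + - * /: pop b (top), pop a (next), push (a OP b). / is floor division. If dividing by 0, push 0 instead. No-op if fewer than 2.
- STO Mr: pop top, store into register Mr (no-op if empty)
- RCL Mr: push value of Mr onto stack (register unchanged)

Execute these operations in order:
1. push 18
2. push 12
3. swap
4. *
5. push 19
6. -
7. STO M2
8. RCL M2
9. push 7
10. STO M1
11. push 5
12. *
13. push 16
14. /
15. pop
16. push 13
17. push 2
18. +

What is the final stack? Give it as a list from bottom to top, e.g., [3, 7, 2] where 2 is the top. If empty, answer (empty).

Answer: [15]

Derivation:
After op 1 (push 18): stack=[18] mem=[0,0,0,0]
After op 2 (push 12): stack=[18,12] mem=[0,0,0,0]
After op 3 (swap): stack=[12,18] mem=[0,0,0,0]
After op 4 (*): stack=[216] mem=[0,0,0,0]
After op 5 (push 19): stack=[216,19] mem=[0,0,0,0]
After op 6 (-): stack=[197] mem=[0,0,0,0]
After op 7 (STO M2): stack=[empty] mem=[0,0,197,0]
After op 8 (RCL M2): stack=[197] mem=[0,0,197,0]
After op 9 (push 7): stack=[197,7] mem=[0,0,197,0]
After op 10 (STO M1): stack=[197] mem=[0,7,197,0]
After op 11 (push 5): stack=[197,5] mem=[0,7,197,0]
After op 12 (*): stack=[985] mem=[0,7,197,0]
After op 13 (push 16): stack=[985,16] mem=[0,7,197,0]
After op 14 (/): stack=[61] mem=[0,7,197,0]
After op 15 (pop): stack=[empty] mem=[0,7,197,0]
After op 16 (push 13): stack=[13] mem=[0,7,197,0]
After op 17 (push 2): stack=[13,2] mem=[0,7,197,0]
After op 18 (+): stack=[15] mem=[0,7,197,0]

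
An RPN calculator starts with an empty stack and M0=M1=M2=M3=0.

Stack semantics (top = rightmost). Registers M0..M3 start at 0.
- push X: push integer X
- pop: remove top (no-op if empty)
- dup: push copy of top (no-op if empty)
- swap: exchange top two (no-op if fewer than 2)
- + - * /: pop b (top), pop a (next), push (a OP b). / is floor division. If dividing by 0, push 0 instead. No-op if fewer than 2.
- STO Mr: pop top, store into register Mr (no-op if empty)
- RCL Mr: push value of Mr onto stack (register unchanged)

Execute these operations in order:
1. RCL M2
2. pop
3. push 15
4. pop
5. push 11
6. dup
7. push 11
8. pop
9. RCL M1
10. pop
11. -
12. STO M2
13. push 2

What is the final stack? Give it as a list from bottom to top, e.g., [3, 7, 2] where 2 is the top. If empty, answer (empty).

After op 1 (RCL M2): stack=[0] mem=[0,0,0,0]
After op 2 (pop): stack=[empty] mem=[0,0,0,0]
After op 3 (push 15): stack=[15] mem=[0,0,0,0]
After op 4 (pop): stack=[empty] mem=[0,0,0,0]
After op 5 (push 11): stack=[11] mem=[0,0,0,0]
After op 6 (dup): stack=[11,11] mem=[0,0,0,0]
After op 7 (push 11): stack=[11,11,11] mem=[0,0,0,0]
After op 8 (pop): stack=[11,11] mem=[0,0,0,0]
After op 9 (RCL M1): stack=[11,11,0] mem=[0,0,0,0]
After op 10 (pop): stack=[11,11] mem=[0,0,0,0]
After op 11 (-): stack=[0] mem=[0,0,0,0]
After op 12 (STO M2): stack=[empty] mem=[0,0,0,0]
After op 13 (push 2): stack=[2] mem=[0,0,0,0]

Answer: [2]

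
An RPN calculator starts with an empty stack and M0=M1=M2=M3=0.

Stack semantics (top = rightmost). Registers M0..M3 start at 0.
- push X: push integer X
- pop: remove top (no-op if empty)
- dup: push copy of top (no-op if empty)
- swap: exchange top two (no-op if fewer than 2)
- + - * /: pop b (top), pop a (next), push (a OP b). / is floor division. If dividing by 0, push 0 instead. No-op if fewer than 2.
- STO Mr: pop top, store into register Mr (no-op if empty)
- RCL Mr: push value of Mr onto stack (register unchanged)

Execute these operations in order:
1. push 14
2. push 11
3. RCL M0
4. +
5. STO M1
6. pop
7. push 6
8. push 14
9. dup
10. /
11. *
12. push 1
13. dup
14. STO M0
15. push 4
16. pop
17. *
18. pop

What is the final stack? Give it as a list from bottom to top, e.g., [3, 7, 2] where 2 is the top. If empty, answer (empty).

After op 1 (push 14): stack=[14] mem=[0,0,0,0]
After op 2 (push 11): stack=[14,11] mem=[0,0,0,0]
After op 3 (RCL M0): stack=[14,11,0] mem=[0,0,0,0]
After op 4 (+): stack=[14,11] mem=[0,0,0,0]
After op 5 (STO M1): stack=[14] mem=[0,11,0,0]
After op 6 (pop): stack=[empty] mem=[0,11,0,0]
After op 7 (push 6): stack=[6] mem=[0,11,0,0]
After op 8 (push 14): stack=[6,14] mem=[0,11,0,0]
After op 9 (dup): stack=[6,14,14] mem=[0,11,0,0]
After op 10 (/): stack=[6,1] mem=[0,11,0,0]
After op 11 (*): stack=[6] mem=[0,11,0,0]
After op 12 (push 1): stack=[6,1] mem=[0,11,0,0]
After op 13 (dup): stack=[6,1,1] mem=[0,11,0,0]
After op 14 (STO M0): stack=[6,1] mem=[1,11,0,0]
After op 15 (push 4): stack=[6,1,4] mem=[1,11,0,0]
After op 16 (pop): stack=[6,1] mem=[1,11,0,0]
After op 17 (*): stack=[6] mem=[1,11,0,0]
After op 18 (pop): stack=[empty] mem=[1,11,0,0]

Answer: (empty)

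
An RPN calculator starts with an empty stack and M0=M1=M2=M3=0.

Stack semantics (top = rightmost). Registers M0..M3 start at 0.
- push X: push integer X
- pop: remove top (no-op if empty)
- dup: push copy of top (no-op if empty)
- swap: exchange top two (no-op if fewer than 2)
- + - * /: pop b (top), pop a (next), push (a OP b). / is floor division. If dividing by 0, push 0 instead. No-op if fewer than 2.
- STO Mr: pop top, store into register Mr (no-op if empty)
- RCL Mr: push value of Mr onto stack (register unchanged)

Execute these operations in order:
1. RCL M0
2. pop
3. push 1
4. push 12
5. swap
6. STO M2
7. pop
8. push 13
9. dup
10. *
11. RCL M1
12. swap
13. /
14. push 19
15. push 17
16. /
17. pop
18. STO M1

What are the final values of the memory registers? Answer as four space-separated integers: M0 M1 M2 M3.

After op 1 (RCL M0): stack=[0] mem=[0,0,0,0]
After op 2 (pop): stack=[empty] mem=[0,0,0,0]
After op 3 (push 1): stack=[1] mem=[0,0,0,0]
After op 4 (push 12): stack=[1,12] mem=[0,0,0,0]
After op 5 (swap): stack=[12,1] mem=[0,0,0,0]
After op 6 (STO M2): stack=[12] mem=[0,0,1,0]
After op 7 (pop): stack=[empty] mem=[0,0,1,0]
After op 8 (push 13): stack=[13] mem=[0,0,1,0]
After op 9 (dup): stack=[13,13] mem=[0,0,1,0]
After op 10 (*): stack=[169] mem=[0,0,1,0]
After op 11 (RCL M1): stack=[169,0] mem=[0,0,1,0]
After op 12 (swap): stack=[0,169] mem=[0,0,1,0]
After op 13 (/): stack=[0] mem=[0,0,1,0]
After op 14 (push 19): stack=[0,19] mem=[0,0,1,0]
After op 15 (push 17): stack=[0,19,17] mem=[0,0,1,0]
After op 16 (/): stack=[0,1] mem=[0,0,1,0]
After op 17 (pop): stack=[0] mem=[0,0,1,0]
After op 18 (STO M1): stack=[empty] mem=[0,0,1,0]

Answer: 0 0 1 0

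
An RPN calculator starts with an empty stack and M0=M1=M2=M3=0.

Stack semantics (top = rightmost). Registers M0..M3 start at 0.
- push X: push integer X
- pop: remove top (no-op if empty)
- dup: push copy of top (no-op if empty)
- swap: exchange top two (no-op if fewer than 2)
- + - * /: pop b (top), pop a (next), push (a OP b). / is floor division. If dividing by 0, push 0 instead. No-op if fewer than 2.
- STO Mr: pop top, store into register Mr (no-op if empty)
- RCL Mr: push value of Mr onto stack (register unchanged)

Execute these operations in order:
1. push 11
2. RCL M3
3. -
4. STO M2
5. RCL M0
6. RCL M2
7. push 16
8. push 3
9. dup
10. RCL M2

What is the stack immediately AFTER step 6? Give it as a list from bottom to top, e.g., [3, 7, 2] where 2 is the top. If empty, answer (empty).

After op 1 (push 11): stack=[11] mem=[0,0,0,0]
After op 2 (RCL M3): stack=[11,0] mem=[0,0,0,0]
After op 3 (-): stack=[11] mem=[0,0,0,0]
After op 4 (STO M2): stack=[empty] mem=[0,0,11,0]
After op 5 (RCL M0): stack=[0] mem=[0,0,11,0]
After op 6 (RCL M2): stack=[0,11] mem=[0,0,11,0]

[0, 11]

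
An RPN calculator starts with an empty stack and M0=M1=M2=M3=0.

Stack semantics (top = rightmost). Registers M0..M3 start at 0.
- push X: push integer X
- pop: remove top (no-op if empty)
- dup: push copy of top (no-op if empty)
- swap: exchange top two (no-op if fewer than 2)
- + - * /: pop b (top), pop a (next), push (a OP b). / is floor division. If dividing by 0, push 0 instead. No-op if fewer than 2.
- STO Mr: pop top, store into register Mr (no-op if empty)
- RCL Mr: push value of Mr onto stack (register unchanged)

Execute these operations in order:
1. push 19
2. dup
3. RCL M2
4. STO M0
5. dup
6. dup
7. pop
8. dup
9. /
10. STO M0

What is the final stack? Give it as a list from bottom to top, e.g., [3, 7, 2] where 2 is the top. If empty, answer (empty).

Answer: [19, 19]

Derivation:
After op 1 (push 19): stack=[19] mem=[0,0,0,0]
After op 2 (dup): stack=[19,19] mem=[0,0,0,0]
After op 3 (RCL M2): stack=[19,19,0] mem=[0,0,0,0]
After op 4 (STO M0): stack=[19,19] mem=[0,0,0,0]
After op 5 (dup): stack=[19,19,19] mem=[0,0,0,0]
After op 6 (dup): stack=[19,19,19,19] mem=[0,0,0,0]
After op 7 (pop): stack=[19,19,19] mem=[0,0,0,0]
After op 8 (dup): stack=[19,19,19,19] mem=[0,0,0,0]
After op 9 (/): stack=[19,19,1] mem=[0,0,0,0]
After op 10 (STO M0): stack=[19,19] mem=[1,0,0,0]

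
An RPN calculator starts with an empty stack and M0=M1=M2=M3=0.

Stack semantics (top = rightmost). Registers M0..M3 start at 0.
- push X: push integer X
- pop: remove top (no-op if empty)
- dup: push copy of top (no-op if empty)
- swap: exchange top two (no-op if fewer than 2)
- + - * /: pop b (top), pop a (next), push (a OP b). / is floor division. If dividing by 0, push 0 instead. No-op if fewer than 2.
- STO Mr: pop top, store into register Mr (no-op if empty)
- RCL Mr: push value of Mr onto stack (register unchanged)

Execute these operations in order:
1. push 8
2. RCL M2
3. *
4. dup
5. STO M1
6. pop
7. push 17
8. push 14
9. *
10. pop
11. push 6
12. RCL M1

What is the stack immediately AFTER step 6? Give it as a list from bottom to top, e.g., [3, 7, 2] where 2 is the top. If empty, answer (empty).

After op 1 (push 8): stack=[8] mem=[0,0,0,0]
After op 2 (RCL M2): stack=[8,0] mem=[0,0,0,0]
After op 3 (*): stack=[0] mem=[0,0,0,0]
After op 4 (dup): stack=[0,0] mem=[0,0,0,0]
After op 5 (STO M1): stack=[0] mem=[0,0,0,0]
After op 6 (pop): stack=[empty] mem=[0,0,0,0]

(empty)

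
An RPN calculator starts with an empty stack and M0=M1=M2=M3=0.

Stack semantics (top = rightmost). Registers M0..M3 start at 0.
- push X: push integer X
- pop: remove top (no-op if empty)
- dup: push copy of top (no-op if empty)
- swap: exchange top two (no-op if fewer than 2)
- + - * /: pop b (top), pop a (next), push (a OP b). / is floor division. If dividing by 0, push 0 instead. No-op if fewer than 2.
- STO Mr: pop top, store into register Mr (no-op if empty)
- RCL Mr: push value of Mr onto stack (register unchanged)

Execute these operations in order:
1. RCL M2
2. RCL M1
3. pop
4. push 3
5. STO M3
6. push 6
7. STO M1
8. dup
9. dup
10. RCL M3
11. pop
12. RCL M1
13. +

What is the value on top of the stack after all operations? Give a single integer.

After op 1 (RCL M2): stack=[0] mem=[0,0,0,0]
After op 2 (RCL M1): stack=[0,0] mem=[0,0,0,0]
After op 3 (pop): stack=[0] mem=[0,0,0,0]
After op 4 (push 3): stack=[0,3] mem=[0,0,0,0]
After op 5 (STO M3): stack=[0] mem=[0,0,0,3]
After op 6 (push 6): stack=[0,6] mem=[0,0,0,3]
After op 7 (STO M1): stack=[0] mem=[0,6,0,3]
After op 8 (dup): stack=[0,0] mem=[0,6,0,3]
After op 9 (dup): stack=[0,0,0] mem=[0,6,0,3]
After op 10 (RCL M3): stack=[0,0,0,3] mem=[0,6,0,3]
After op 11 (pop): stack=[0,0,0] mem=[0,6,0,3]
After op 12 (RCL M1): stack=[0,0,0,6] mem=[0,6,0,3]
After op 13 (+): stack=[0,0,6] mem=[0,6,0,3]

Answer: 6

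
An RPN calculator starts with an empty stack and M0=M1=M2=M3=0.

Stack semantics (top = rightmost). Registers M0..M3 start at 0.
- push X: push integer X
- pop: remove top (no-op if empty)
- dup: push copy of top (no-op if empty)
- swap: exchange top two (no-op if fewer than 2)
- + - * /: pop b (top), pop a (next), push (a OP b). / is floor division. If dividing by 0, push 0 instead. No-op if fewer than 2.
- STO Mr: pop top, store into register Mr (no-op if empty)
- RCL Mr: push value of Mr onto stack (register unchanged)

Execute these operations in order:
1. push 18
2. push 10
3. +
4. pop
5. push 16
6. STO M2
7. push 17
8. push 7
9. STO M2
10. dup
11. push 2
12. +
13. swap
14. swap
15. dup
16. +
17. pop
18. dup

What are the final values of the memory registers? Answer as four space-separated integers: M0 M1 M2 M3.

After op 1 (push 18): stack=[18] mem=[0,0,0,0]
After op 2 (push 10): stack=[18,10] mem=[0,0,0,0]
After op 3 (+): stack=[28] mem=[0,0,0,0]
After op 4 (pop): stack=[empty] mem=[0,0,0,0]
After op 5 (push 16): stack=[16] mem=[0,0,0,0]
After op 6 (STO M2): stack=[empty] mem=[0,0,16,0]
After op 7 (push 17): stack=[17] mem=[0,0,16,0]
After op 8 (push 7): stack=[17,7] mem=[0,0,16,0]
After op 9 (STO M2): stack=[17] mem=[0,0,7,0]
After op 10 (dup): stack=[17,17] mem=[0,0,7,0]
After op 11 (push 2): stack=[17,17,2] mem=[0,0,7,0]
After op 12 (+): stack=[17,19] mem=[0,0,7,0]
After op 13 (swap): stack=[19,17] mem=[0,0,7,0]
After op 14 (swap): stack=[17,19] mem=[0,0,7,0]
After op 15 (dup): stack=[17,19,19] mem=[0,0,7,0]
After op 16 (+): stack=[17,38] mem=[0,0,7,0]
After op 17 (pop): stack=[17] mem=[0,0,7,0]
After op 18 (dup): stack=[17,17] mem=[0,0,7,0]

Answer: 0 0 7 0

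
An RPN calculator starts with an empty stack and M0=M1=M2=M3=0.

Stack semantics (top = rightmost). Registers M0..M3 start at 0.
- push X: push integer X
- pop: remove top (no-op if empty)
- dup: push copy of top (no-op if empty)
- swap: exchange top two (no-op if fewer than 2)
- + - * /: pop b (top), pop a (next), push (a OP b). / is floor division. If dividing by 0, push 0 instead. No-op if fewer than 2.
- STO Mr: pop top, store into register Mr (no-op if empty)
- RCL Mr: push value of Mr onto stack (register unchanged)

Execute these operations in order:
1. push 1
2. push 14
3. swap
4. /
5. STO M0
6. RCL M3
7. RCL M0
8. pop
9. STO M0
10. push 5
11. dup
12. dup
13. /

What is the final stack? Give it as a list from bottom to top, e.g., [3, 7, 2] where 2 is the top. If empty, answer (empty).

After op 1 (push 1): stack=[1] mem=[0,0,0,0]
After op 2 (push 14): stack=[1,14] mem=[0,0,0,0]
After op 3 (swap): stack=[14,1] mem=[0,0,0,0]
After op 4 (/): stack=[14] mem=[0,0,0,0]
After op 5 (STO M0): stack=[empty] mem=[14,0,0,0]
After op 6 (RCL M3): stack=[0] mem=[14,0,0,0]
After op 7 (RCL M0): stack=[0,14] mem=[14,0,0,0]
After op 8 (pop): stack=[0] mem=[14,0,0,0]
After op 9 (STO M0): stack=[empty] mem=[0,0,0,0]
After op 10 (push 5): stack=[5] mem=[0,0,0,0]
After op 11 (dup): stack=[5,5] mem=[0,0,0,0]
After op 12 (dup): stack=[5,5,5] mem=[0,0,0,0]
After op 13 (/): stack=[5,1] mem=[0,0,0,0]

Answer: [5, 1]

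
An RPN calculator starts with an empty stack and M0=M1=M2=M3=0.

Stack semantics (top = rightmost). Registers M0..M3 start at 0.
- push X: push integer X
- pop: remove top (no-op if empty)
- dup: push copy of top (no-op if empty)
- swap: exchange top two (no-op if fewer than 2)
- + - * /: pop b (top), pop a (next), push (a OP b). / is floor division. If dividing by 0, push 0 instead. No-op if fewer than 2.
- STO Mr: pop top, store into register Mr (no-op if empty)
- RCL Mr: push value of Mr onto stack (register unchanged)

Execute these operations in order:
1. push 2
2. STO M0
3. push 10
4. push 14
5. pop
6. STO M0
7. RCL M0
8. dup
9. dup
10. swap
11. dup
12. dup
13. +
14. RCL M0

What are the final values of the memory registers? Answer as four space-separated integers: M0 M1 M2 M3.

After op 1 (push 2): stack=[2] mem=[0,0,0,0]
After op 2 (STO M0): stack=[empty] mem=[2,0,0,0]
After op 3 (push 10): stack=[10] mem=[2,0,0,0]
After op 4 (push 14): stack=[10,14] mem=[2,0,0,0]
After op 5 (pop): stack=[10] mem=[2,0,0,0]
After op 6 (STO M0): stack=[empty] mem=[10,0,0,0]
After op 7 (RCL M0): stack=[10] mem=[10,0,0,0]
After op 8 (dup): stack=[10,10] mem=[10,0,0,0]
After op 9 (dup): stack=[10,10,10] mem=[10,0,0,0]
After op 10 (swap): stack=[10,10,10] mem=[10,0,0,0]
After op 11 (dup): stack=[10,10,10,10] mem=[10,0,0,0]
After op 12 (dup): stack=[10,10,10,10,10] mem=[10,0,0,0]
After op 13 (+): stack=[10,10,10,20] mem=[10,0,0,0]
After op 14 (RCL M0): stack=[10,10,10,20,10] mem=[10,0,0,0]

Answer: 10 0 0 0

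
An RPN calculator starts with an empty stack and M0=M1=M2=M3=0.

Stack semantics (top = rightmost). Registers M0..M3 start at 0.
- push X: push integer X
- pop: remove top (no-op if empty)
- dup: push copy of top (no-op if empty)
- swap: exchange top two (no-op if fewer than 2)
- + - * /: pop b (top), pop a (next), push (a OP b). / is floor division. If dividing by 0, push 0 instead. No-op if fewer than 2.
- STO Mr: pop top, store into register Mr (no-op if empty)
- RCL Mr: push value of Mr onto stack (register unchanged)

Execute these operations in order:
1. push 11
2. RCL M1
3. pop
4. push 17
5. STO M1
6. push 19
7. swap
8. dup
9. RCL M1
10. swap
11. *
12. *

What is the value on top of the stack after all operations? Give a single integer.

After op 1 (push 11): stack=[11] mem=[0,0,0,0]
After op 2 (RCL M1): stack=[11,0] mem=[0,0,0,0]
After op 3 (pop): stack=[11] mem=[0,0,0,0]
After op 4 (push 17): stack=[11,17] mem=[0,0,0,0]
After op 5 (STO M1): stack=[11] mem=[0,17,0,0]
After op 6 (push 19): stack=[11,19] mem=[0,17,0,0]
After op 7 (swap): stack=[19,11] mem=[0,17,0,0]
After op 8 (dup): stack=[19,11,11] mem=[0,17,0,0]
After op 9 (RCL M1): stack=[19,11,11,17] mem=[0,17,0,0]
After op 10 (swap): stack=[19,11,17,11] mem=[0,17,0,0]
After op 11 (*): stack=[19,11,187] mem=[0,17,0,0]
After op 12 (*): stack=[19,2057] mem=[0,17,0,0]

Answer: 2057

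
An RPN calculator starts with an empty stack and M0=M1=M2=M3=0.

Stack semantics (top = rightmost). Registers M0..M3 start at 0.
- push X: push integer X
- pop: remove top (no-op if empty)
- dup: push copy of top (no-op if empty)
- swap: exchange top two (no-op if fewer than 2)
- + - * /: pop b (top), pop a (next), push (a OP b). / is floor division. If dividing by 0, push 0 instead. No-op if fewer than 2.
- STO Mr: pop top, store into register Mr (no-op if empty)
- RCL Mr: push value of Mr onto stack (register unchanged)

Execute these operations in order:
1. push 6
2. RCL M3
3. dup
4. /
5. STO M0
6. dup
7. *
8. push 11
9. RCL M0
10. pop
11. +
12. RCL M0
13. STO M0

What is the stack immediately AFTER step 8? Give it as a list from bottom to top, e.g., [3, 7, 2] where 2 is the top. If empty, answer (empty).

After op 1 (push 6): stack=[6] mem=[0,0,0,0]
After op 2 (RCL M3): stack=[6,0] mem=[0,0,0,0]
After op 3 (dup): stack=[6,0,0] mem=[0,0,0,0]
After op 4 (/): stack=[6,0] mem=[0,0,0,0]
After op 5 (STO M0): stack=[6] mem=[0,0,0,0]
After op 6 (dup): stack=[6,6] mem=[0,0,0,0]
After op 7 (*): stack=[36] mem=[0,0,0,0]
After op 8 (push 11): stack=[36,11] mem=[0,0,0,0]

[36, 11]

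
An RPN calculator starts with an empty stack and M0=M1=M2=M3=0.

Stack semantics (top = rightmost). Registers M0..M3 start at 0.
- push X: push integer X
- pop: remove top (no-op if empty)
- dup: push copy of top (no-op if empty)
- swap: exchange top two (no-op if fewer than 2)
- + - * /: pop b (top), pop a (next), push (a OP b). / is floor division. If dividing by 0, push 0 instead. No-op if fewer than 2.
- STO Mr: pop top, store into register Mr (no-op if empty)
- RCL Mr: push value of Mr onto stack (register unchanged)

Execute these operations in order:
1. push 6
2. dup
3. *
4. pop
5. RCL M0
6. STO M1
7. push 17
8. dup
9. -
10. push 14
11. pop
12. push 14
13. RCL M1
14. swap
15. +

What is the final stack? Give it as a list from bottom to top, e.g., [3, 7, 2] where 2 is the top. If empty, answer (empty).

Answer: [0, 14]

Derivation:
After op 1 (push 6): stack=[6] mem=[0,0,0,0]
After op 2 (dup): stack=[6,6] mem=[0,0,0,0]
After op 3 (*): stack=[36] mem=[0,0,0,0]
After op 4 (pop): stack=[empty] mem=[0,0,0,0]
After op 5 (RCL M0): stack=[0] mem=[0,0,0,0]
After op 6 (STO M1): stack=[empty] mem=[0,0,0,0]
After op 7 (push 17): stack=[17] mem=[0,0,0,0]
After op 8 (dup): stack=[17,17] mem=[0,0,0,0]
After op 9 (-): stack=[0] mem=[0,0,0,0]
After op 10 (push 14): stack=[0,14] mem=[0,0,0,0]
After op 11 (pop): stack=[0] mem=[0,0,0,0]
After op 12 (push 14): stack=[0,14] mem=[0,0,0,0]
After op 13 (RCL M1): stack=[0,14,0] mem=[0,0,0,0]
After op 14 (swap): stack=[0,0,14] mem=[0,0,0,0]
After op 15 (+): stack=[0,14] mem=[0,0,0,0]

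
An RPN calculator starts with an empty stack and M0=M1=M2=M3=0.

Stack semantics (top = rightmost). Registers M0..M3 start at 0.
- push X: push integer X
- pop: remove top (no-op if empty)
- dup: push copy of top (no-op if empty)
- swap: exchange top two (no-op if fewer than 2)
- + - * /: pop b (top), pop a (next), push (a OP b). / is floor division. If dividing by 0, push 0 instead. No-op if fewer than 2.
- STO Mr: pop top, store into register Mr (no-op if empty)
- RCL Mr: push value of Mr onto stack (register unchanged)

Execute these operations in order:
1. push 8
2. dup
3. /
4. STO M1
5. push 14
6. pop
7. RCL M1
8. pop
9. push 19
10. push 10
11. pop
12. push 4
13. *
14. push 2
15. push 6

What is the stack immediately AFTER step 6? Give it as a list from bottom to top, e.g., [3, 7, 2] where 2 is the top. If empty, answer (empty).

After op 1 (push 8): stack=[8] mem=[0,0,0,0]
After op 2 (dup): stack=[8,8] mem=[0,0,0,0]
After op 3 (/): stack=[1] mem=[0,0,0,0]
After op 4 (STO M1): stack=[empty] mem=[0,1,0,0]
After op 5 (push 14): stack=[14] mem=[0,1,0,0]
After op 6 (pop): stack=[empty] mem=[0,1,0,0]

(empty)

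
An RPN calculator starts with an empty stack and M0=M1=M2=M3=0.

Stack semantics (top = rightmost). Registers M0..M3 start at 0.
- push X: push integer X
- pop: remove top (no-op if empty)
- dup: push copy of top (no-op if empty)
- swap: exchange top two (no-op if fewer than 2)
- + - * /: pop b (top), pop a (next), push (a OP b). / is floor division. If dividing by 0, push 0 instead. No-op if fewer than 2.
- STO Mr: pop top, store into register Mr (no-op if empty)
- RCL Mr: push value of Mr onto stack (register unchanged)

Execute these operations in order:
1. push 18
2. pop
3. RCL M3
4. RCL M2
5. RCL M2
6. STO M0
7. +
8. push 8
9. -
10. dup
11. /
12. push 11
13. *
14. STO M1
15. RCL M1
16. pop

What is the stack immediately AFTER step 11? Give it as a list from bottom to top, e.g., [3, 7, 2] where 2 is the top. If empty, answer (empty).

After op 1 (push 18): stack=[18] mem=[0,0,0,0]
After op 2 (pop): stack=[empty] mem=[0,0,0,0]
After op 3 (RCL M3): stack=[0] mem=[0,0,0,0]
After op 4 (RCL M2): stack=[0,0] mem=[0,0,0,0]
After op 5 (RCL M2): stack=[0,0,0] mem=[0,0,0,0]
After op 6 (STO M0): stack=[0,0] mem=[0,0,0,0]
After op 7 (+): stack=[0] mem=[0,0,0,0]
After op 8 (push 8): stack=[0,8] mem=[0,0,0,0]
After op 9 (-): stack=[-8] mem=[0,0,0,0]
After op 10 (dup): stack=[-8,-8] mem=[0,0,0,0]
After op 11 (/): stack=[1] mem=[0,0,0,0]

[1]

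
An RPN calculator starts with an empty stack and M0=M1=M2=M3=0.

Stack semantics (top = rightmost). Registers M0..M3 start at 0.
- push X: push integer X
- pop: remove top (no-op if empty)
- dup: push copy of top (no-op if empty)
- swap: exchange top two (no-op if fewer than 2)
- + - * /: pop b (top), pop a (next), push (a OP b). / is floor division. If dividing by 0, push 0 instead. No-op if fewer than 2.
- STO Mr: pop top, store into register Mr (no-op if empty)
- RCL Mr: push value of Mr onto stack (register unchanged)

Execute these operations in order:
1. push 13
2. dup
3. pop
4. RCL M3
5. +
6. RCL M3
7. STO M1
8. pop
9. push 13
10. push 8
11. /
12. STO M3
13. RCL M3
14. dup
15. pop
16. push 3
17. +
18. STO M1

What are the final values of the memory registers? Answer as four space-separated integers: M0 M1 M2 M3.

Answer: 0 4 0 1

Derivation:
After op 1 (push 13): stack=[13] mem=[0,0,0,0]
After op 2 (dup): stack=[13,13] mem=[0,0,0,0]
After op 3 (pop): stack=[13] mem=[0,0,0,0]
After op 4 (RCL M3): stack=[13,0] mem=[0,0,0,0]
After op 5 (+): stack=[13] mem=[0,0,0,0]
After op 6 (RCL M3): stack=[13,0] mem=[0,0,0,0]
After op 7 (STO M1): stack=[13] mem=[0,0,0,0]
After op 8 (pop): stack=[empty] mem=[0,0,0,0]
After op 9 (push 13): stack=[13] mem=[0,0,0,0]
After op 10 (push 8): stack=[13,8] mem=[0,0,0,0]
After op 11 (/): stack=[1] mem=[0,0,0,0]
After op 12 (STO M3): stack=[empty] mem=[0,0,0,1]
After op 13 (RCL M3): stack=[1] mem=[0,0,0,1]
After op 14 (dup): stack=[1,1] mem=[0,0,0,1]
After op 15 (pop): stack=[1] mem=[0,0,0,1]
After op 16 (push 3): stack=[1,3] mem=[0,0,0,1]
After op 17 (+): stack=[4] mem=[0,0,0,1]
After op 18 (STO M1): stack=[empty] mem=[0,4,0,1]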